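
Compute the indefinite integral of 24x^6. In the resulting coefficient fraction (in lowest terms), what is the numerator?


Apply the power rule for integration:
integral of ax^n dx = a/(n+1) * x^(n+1) + C
integral of 24x^6 dx
= 24/7 * x^7 + C
The coefficient in lowest terms is 24/7, and its numerator is 24

24


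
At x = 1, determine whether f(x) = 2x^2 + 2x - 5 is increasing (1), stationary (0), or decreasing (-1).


Compute f'(x) to determine behavior:
f'(x) = 4x + 2
f'(1) = 4 * 1 + 2
= 4 + 2
= 6
Since f'(1) > 0, the function is increasing (1)

1


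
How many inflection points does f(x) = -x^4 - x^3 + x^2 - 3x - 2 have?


Inflection points occur where f''(x) = 0 and concavity changes.
f(x) = -x^4 - x^3 + x^2 - 3x - 2
f'(x) = -4x^3 - 3x^2 + 2x - 3
f''(x) = -12x^2 - 6x + 2
This is a quadratic in x. Use the discriminant to count real roots.
Discriminant = (-6)^2 - 4 * (-12) * 2
= 36 - (-96)
= 132
Since discriminant > 0, f''(x) = 0 has 2 distinct real solutions.
A quadratic with two distinct real roots changes sign at each root, so concavity changes at both.
Number of inflection points: 2

2


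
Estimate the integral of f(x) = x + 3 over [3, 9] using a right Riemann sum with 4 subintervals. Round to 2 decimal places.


Right Riemann sum uses right endpoints of each subinterval.
Interval: [3, 9], n = 4
dx = (9 - 3) / 4 = 3/2
Right endpoints: [9/2, 6, 15/2, 9]
f values: [15/2, 9, 21/2, 12]
Sum = dx * (sum of f values)
= 3/2 * 39
= 117/2 = 58.50

58.50


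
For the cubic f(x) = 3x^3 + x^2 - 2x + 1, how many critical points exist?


Find where f'(x) = 0:
f(x) = 3x^3 + x^2 - 2x + 1
f'(x) = 9x^2 + 2x - 2
This is a quadratic in x. Use the discriminant to count real roots.
Discriminant = (2)^2 - 4 * 9 * (-2)
= 4 - (-72)
= 76
Since discriminant > 0, f'(x) = 0 has 2 real solutions.
Number of critical points: 2

2


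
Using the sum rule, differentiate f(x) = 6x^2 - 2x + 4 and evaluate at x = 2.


Differentiate term by term using power and sum rules:
f(x) = 6x^2 - 2x + 4
f'(x) = 12x - 2
Substitute x = 2:
f'(2) = 12 * 2 - 2
= 24 - 2
= 22

22


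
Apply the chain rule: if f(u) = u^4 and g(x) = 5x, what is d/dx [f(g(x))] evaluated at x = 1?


Using the chain rule: (f(g(x)))' = f'(g(x)) * g'(x)
First, find g(1):
g(1) = 5 * 1 + 0 = 5
Next, f'(u) = 4u^3
And g'(x) = 5
So f'(g(1)) * g'(1)
= 4 * 5^3 * 5
= 4 * 125 * 5
= 2500

2500


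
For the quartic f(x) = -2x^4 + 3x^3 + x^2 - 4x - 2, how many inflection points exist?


Inflection points occur where f''(x) = 0 and concavity changes.
f(x) = -2x^4 + 3x^3 + x^2 - 4x - 2
f'(x) = -8x^3 + 9x^2 + 2x - 4
f''(x) = -24x^2 + 18x + 2
This is a quadratic in x. Use the discriminant to count real roots.
Discriminant = (18)^2 - 4 * (-24) * 2
= 324 - (-192)
= 516
Since discriminant > 0, f''(x) = 0 has 2 distinct real solutions.
A quadratic with two distinct real roots changes sign at each root, so concavity changes at both.
Number of inflection points: 2

2


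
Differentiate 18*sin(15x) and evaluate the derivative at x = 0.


Apply the chain rule to differentiate 18*sin(15x):
d/dx [18*sin(15x)]
= 18 * cos(15x) * d/dx(15x)
= 18 * 15 * cos(15x)
= 270 * cos(15x)
Evaluate at x = 0:
= 270 * cos(0)
= 270 * 1
= 270

270


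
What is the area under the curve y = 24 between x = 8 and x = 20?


The area under a constant function y = 24 is a rectangle.
Width = 20 - 8 = 12
Height = 24
Area = width * height
= 12 * 24
= 288

288


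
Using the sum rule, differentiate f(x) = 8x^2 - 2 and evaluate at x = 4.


Differentiate term by term using power and sum rules:
f(x) = 8x^2 - 2
f'(x) = 16x
Substitute x = 4:
f'(4) = 16 * 4 + 0
= 64 + 0
= 64

64


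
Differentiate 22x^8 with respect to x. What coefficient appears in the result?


We apply the power rule: d/dx [ax^n] = a*n * x^(n-1)
d/dx [22x^8]
= 22 * 8 * x^(8-1)
= 176x^7
The coefficient is 176

176


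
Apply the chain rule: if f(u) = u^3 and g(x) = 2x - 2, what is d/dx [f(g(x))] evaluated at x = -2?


Using the chain rule: (f(g(x)))' = f'(g(x)) * g'(x)
First, find g(-2):
g(-2) = 2 * (-2) - 2 = -6
Next, f'(u) = 3u^2
And g'(x) = 2
So f'(g(-2)) * g'(-2)
= 3 * (-6)^2 * 2
= 3 * 36 * 2
= 216

216


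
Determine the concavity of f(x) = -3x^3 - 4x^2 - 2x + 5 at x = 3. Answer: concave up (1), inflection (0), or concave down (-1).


Concavity is determined by the sign of f''(x).
f(x) = -3x^3 - 4x^2 - 2x + 5
f'(x) = -9x^2 - 8x - 2
f''(x) = -18x - 8
f''(3) = -18 * 3 - 8
= -54 - 8
= -62
Since f''(3) < 0, the function is concave down (-1)

-1


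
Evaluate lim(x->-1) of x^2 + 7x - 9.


Since polynomials are continuous, we use direct substitution.
lim(x->-1) of x^2 + 7x - 9
= 1 * (-1)^2 + 7 * (-1) - 9
= 1 - 7 - 9
= -15

-15


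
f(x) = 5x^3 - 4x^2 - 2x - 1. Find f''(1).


First derivative:
f'(x) = 15x^2 - 8x - 2
Second derivative:
f''(x) = 30x - 8
Substitute x = 1:
f''(1) = 30 * 1 - 8
= 30 - 8
= 22

22


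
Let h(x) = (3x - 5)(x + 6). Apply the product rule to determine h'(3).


Let u(x) = 3x - 5 and v(x) = x + 6
u'(x) = 3
v'(x) = 1
Product rule: h'(x) = u'(x)*v(x) + u(x)*v'(x)
= 3 * (x + 6) + (3x - 5) * 1
At x = 3:
u(3) = 3 * 3 - 5 = 4
v(3) = 1 * 3 + 6 = 9
h'(3) = 3 * 9 + 4 * 1
= 27 + 4
= 31

31


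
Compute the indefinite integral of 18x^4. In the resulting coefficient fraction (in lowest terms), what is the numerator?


Apply the power rule for integration:
integral of ax^n dx = a/(n+1) * x^(n+1) + C
integral of 18x^4 dx
= 18/5 * x^5 + C
The coefficient in lowest terms is 18/5, and its numerator is 18

18


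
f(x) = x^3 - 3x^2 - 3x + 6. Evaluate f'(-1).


Differentiate f(x) = x^3 - 3x^2 - 3x + 6 term by term:
f'(x) = 3x^2 - 6x - 3
Substitute x = -1:
f'(-1) = 3 * (-1)^2 - 6 * (-1) - 3
= 3 + 6 - 3
= 6

6


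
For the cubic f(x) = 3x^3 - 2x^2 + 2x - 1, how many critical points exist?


Find where f'(x) = 0:
f(x) = 3x^3 - 2x^2 + 2x - 1
f'(x) = 9x^2 - 4x + 2
This is a quadratic in x. Use the discriminant to count real roots.
Discriminant = (-4)^2 - 4 * 9 * 2
= 16 - 72
= -56
Since discriminant < 0, f'(x) = 0 has no real solutions.
Number of critical points: 0

0


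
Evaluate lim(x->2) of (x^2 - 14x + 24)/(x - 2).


Direct substitution gives 0/0, so we factor the numerator.
Factor: (x^2 - 14x + 24) = (x - 2)(x - 12)
Cancel the common factor (x - 2):
(x^2 - 14x + 24)/(x - 2) = (x - 12)
Now substitute x = 2:
= (2) - (12) = -10

-10


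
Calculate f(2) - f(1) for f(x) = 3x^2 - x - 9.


Net change = f(b) - f(a)
f(x) = 3x^2 - x - 9
Compute f(2):
f(2) = 3 * 2^2 - 1 * 2 - 9
= 12 - 2 - 9
= 1
Compute f(1):
f(1) = 3 * 1^2 - 1 * 1 - 9
= 3 - 1 - 9
= -7
Net change = 1 - (-7) = 8

8


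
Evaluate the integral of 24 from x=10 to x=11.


The integral of a constant k over [a, b] equals k * (b - a).
integral from 10 to 11 of 24 dx
= 24 * (11 - 10)
= 24 * 1
= 24

24


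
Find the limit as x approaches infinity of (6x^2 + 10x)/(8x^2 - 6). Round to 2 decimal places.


For limits at infinity with equal-degree polynomials,
we compare leading coefficients.
Numerator leading term: 6x^2
Denominator leading term: 8x^2
Divide both by x^2:
lim = (6 + 10/x) / (8 - 6/x^2)
As x -> infinity, the 1/x and 1/x^2 terms vanish:
= 6/8 = 3/4 = 0.75

0.75


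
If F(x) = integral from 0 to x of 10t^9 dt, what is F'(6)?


By the Fundamental Theorem of Calculus (Part 1):
If F(x) = integral from 0 to x of f(t) dt, then F'(x) = f(x)
Here f(t) = 10t^9
So F'(x) = 10x^9
Evaluate at x = 6:
F'(6) = 10 * 6^9
= 10 * 10077696
= 100776960

100776960


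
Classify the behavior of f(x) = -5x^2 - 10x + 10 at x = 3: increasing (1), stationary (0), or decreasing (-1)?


Compute f'(x) to determine behavior:
f'(x) = -10x - 10
f'(3) = -10 * 3 - 10
= -30 - 10
= -40
Since f'(3) < 0, the function is decreasing (-1)

-1


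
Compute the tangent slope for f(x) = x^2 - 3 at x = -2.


The slope of the tangent line equals f'(x) at the point.
f(x) = x^2 - 3
f'(x) = 2x
At x = -2:
f'(-2) = 2 * (-2) + 0
= -4 + 0
= -4

-4


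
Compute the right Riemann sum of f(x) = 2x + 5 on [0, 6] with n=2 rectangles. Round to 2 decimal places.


Right Riemann sum uses right endpoints of each subinterval.
Interval: [0, 6], n = 2
dx = (6 - 0) / 2 = 3
Right endpoints: [3, 6]
f values: [11, 17]
Sum = dx * (sum of f values)
= 3 * 28
= 84 = 84.00

84.00


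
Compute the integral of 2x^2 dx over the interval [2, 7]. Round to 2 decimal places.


Find the antiderivative of 2x^2:
F(x) = 2/3 * x^3
Apply the Fundamental Theorem of Calculus:
F(7) - F(2)
= 2/3 * 7^3 - 2/3 * 2^3
= 2/3 * (343 - 8)
= 2/3 * 335
= 670/3 ≈ 223.33

223.33


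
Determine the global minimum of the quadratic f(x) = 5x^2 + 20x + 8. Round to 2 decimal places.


For a quadratic f(x) = ax^2 + bx + c with a > 0, the minimum is at the vertex.
Vertex x-coordinate: x = -b/(2a)
x = -(20) / (2 * 5)
x = -20/10 = -2
Substitute back to find the minimum value:
f(-2) = 5 * (-2)^2 + 20 * (-2) + 8
= 20 - 40 + 8
= -12 = -12.00

-12.00


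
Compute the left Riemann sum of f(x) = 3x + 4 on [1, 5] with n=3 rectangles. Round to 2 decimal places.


Left Riemann sum uses left endpoints of each subinterval.
Interval: [1, 5], n = 3
dx = (5 - 1) / 3 = 4/3
Left endpoints: [1, 7/3, 11/3]
f values: [7, 11, 15]
Sum = dx * (sum of f values)
= 4/3 * 33
= 44 = 44.00

44.00


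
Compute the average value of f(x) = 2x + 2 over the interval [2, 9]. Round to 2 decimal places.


Average value = 1/(b-a) * integral from a to b of f(x) dx
First compute the integral of 2x + 2:
F(x) = x^2 + 2x
F(9) = 1 * 81 + 2 * 9 = 99
F(2) = 1 * 4 + 2 * 2 = 8
Integral = 99 - 8 = 91
Average = 91 / (9 - 2) = 91 / 7
= 13 = 13.00

13.00


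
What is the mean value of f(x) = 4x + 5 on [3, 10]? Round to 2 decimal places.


Average value = 1/(b-a) * integral from a to b of f(x) dx
First compute the integral of 4x + 5:
F(x) = 2x^2 + 5x
F(10) = 2 * 100 + 5 * 10 = 250
F(3) = 2 * 9 + 5 * 3 = 33
Integral = 250 - 33 = 217
Average = 217 / (10 - 3) = 217 / 7
= 31 = 31.00

31.00


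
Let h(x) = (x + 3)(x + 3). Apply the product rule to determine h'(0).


Let u(x) = x + 3 and v(x) = x + 3
u'(x) = 1
v'(x) = 1
Product rule: h'(x) = u'(x)*v(x) + u(x)*v'(x)
= 1 * (x + 3) + (x + 3) * 1
At x = 0:
u(0) = 1 * 0 + 3 = 3
v(0) = 1 * 0 + 3 = 3
h'(0) = 1 * 3 + 3 * 1
= 3 + 3
= 6

6


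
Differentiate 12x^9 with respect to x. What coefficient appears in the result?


We apply the power rule: d/dx [ax^n] = a*n * x^(n-1)
d/dx [12x^9]
= 12 * 9 * x^(9-1)
= 108x^8
The coefficient is 108

108


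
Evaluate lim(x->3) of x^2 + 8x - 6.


Since polynomials are continuous, we use direct substitution.
lim(x->3) of x^2 + 8x - 6
= 1 * 3^2 + 8 * 3 - 6
= 9 + 24 - 6
= 27

27


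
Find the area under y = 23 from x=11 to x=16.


The area under a constant function y = 23 is a rectangle.
Width = 16 - 11 = 5
Height = 23
Area = width * height
= 5 * 23
= 115

115


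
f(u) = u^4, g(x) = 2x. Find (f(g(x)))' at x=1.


Using the chain rule: (f(g(x)))' = f'(g(x)) * g'(x)
First, find g(1):
g(1) = 2 * 1 + 0 = 2
Next, f'(u) = 4u^3
And g'(x) = 2
So f'(g(1)) * g'(1)
= 4 * 2^3 * 2
= 4 * 8 * 2
= 64

64


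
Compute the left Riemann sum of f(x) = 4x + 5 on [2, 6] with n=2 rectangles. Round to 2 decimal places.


Left Riemann sum uses left endpoints of each subinterval.
Interval: [2, 6], n = 2
dx = (6 - 2) / 2 = 2
Left endpoints: [2, 4]
f values: [13, 21]
Sum = dx * (sum of f values)
= 2 * 34
= 68 = 68.00

68.00


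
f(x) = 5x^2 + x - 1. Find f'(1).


Differentiate term by term using power and sum rules:
f(x) = 5x^2 + x - 1
f'(x) = 10x + 1
Substitute x = 1:
f'(1) = 10 * 1 + 1
= 10 + 1
= 11

11


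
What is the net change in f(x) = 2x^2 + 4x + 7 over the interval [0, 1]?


Net change = f(b) - f(a)
f(x) = 2x^2 + 4x + 7
Compute f(1):
f(1) = 2 * 1^2 + 4 * 1 + 7
= 2 + 4 + 7
= 13
Compute f(0):
f(0) = 2 * 0^2 + 4 * 0 + 7
= 0 + 0 + 7
= 7
Net change = 13 - 7 = 6

6


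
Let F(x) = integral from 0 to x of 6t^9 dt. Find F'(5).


By the Fundamental Theorem of Calculus (Part 1):
If F(x) = integral from 0 to x of f(t) dt, then F'(x) = f(x)
Here f(t) = 6t^9
So F'(x) = 6x^9
Evaluate at x = 5:
F'(5) = 6 * 5^9
= 6 * 1953125
= 11718750

11718750


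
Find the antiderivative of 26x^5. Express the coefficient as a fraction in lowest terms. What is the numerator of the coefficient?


Apply the power rule for integration:
integral of ax^n dx = a/(n+1) * x^(n+1) + C
integral of 26x^5 dx
= 26/6 * x^6 + C
= 13/3 * x^6 + C
The coefficient in lowest terms is 13/3, and its numerator is 13

13


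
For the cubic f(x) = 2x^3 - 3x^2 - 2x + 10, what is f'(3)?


Differentiate f(x) = 2x^3 - 3x^2 - 2x + 10 term by term:
f'(x) = 6x^2 - 6x - 2
Substitute x = 3:
f'(3) = 6 * 3^2 - 6 * 3 - 2
= 54 - 18 - 2
= 34

34


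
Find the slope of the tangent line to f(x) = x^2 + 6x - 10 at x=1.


The slope of the tangent line equals f'(x) at the point.
f(x) = x^2 + 6x - 10
f'(x) = 2x + 6
At x = 1:
f'(1) = 2 * 1 + 6
= 2 + 6
= 8

8


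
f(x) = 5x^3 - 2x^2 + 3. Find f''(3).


First derivative:
f'(x) = 15x^2 - 4x
Second derivative:
f''(x) = 30x - 4
Substitute x = 3:
f''(3) = 30 * 3 - 4
= 90 - 4
= 86

86


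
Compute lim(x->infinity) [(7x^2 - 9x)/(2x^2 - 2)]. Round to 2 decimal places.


For limits at infinity with equal-degree polynomials,
we compare leading coefficients.
Numerator leading term: 7x^2
Denominator leading term: 2x^2
Divide both by x^2:
lim = (7 - 9/x) / (2 - 2/x^2)
As x -> infinity, the 1/x and 1/x^2 terms vanish:
= 7/2 = 3.50

3.50


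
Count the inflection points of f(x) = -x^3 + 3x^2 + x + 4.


Inflection points occur where f''(x) = 0 and concavity changes.
f(x) = -x^3 + 3x^2 + x + 4
f'(x) = -3x^2 + 6x + 1
f''(x) = -6x + 6
Set f''(x) = 0:
-6x + 6 = 0
x = -6 / (-6) = 1
Since f''(x) is linear (degree 1), it changes sign at this point.
Therefore there is exactly 1 inflection point.

1


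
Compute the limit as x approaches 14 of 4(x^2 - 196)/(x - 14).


Direct substitution gives 0/0, so we factor the numerator.
Factor: 4(x^2 - 196) = 4 * (x - 14)(x + 14)
Cancel the common factor (x - 14):
4(x^2 - 196)/(x - 14) = 4 * (x + 14)
Now substitute x = 14:
= 4 * (14 + 14) = 112

112


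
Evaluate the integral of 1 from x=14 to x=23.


The integral of a constant k over [a, b] equals k * (b - a).
integral from 14 to 23 of 1 dx
= 1 * (23 - 14)
= 1 * 9
= 9

9


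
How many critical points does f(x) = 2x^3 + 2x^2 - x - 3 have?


Find where f'(x) = 0:
f(x) = 2x^3 + 2x^2 - x - 3
f'(x) = 6x^2 + 4x - 1
This is a quadratic in x. Use the discriminant to count real roots.
Discriminant = (4)^2 - 4 * 6 * (-1)
= 16 - (-24)
= 40
Since discriminant > 0, f'(x) = 0 has 2 real solutions.
Number of critical points: 2

2


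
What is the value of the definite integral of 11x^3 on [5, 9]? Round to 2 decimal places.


Find the antiderivative of 11x^3:
F(x) = 11/4 * x^4
Apply the Fundamental Theorem of Calculus:
F(9) - F(5)
= 11/4 * 9^4 - 11/4 * 5^4
= 11/4 * (6561 - 625)
= 11/4 * 5936
= 16324 = 16324.00

16324.00


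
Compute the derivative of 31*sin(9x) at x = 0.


Apply the chain rule to differentiate 31*sin(9x):
d/dx [31*sin(9x)]
= 31 * cos(9x) * d/dx(9x)
= 31 * 9 * cos(9x)
= 279 * cos(9x)
Evaluate at x = 0:
= 279 * cos(0)
= 279 * 1
= 279

279


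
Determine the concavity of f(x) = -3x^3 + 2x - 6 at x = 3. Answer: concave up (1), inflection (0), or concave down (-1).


Concavity is determined by the sign of f''(x).
f(x) = -3x^3 + 2x - 6
f'(x) = -9x^2 + 2
f''(x) = -18x
f''(3) = -18 * 3 + 0
= -54 + 0
= -54
Since f''(3) < 0, the function is concave down (-1)

-1


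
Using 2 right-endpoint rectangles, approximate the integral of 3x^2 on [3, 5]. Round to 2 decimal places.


Right Riemann sum uses right endpoints of each subinterval.
Interval: [3, 5], n = 2
dx = (5 - 3) / 2 = 1
Right endpoints: [4, 5]
f values: [48, 75]
Sum = dx * (sum of f values)
= 1 * 123
= 123 = 123.00

123.00


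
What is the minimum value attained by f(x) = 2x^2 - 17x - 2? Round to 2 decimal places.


For a quadratic f(x) = ax^2 + bx + c with a > 0, the minimum is at the vertex.
Vertex x-coordinate: x = -b/(2a)
x = -(-17) / (2 * 2)
x = 17/4
Substitute back to find the minimum value:
f(17/4) = 2 * (17/4)^2 - 17 * (17/4) - 2
= 289/8 - 289/4 - 2
= -305/8 ≈ -38.13

-38.13


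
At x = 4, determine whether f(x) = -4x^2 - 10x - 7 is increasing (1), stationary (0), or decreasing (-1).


Compute f'(x) to determine behavior:
f'(x) = -8x - 10
f'(4) = -8 * 4 - 10
= -32 - 10
= -42
Since f'(4) < 0, the function is decreasing (-1)

-1


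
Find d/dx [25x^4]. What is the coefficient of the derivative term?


We apply the power rule: d/dx [ax^n] = a*n * x^(n-1)
d/dx [25x^4]
= 25 * 4 * x^(4-1)
= 100x^3
The coefficient is 100

100


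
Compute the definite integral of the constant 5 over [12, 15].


The integral of a constant k over [a, b] equals k * (b - a).
integral from 12 to 15 of 5 dx
= 5 * (15 - 12)
= 5 * 3
= 15

15


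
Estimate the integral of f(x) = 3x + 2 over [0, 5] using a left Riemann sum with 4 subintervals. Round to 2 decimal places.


Left Riemann sum uses left endpoints of each subinterval.
Interval: [0, 5], n = 4
dx = (5 - 0) / 4 = 5/4
Left endpoints: [0, 5/4, 5/2, 15/4]
f values: [2, 23/4, 19/2, 53/4]
Sum = dx * (sum of f values)
= 5/4 * 61/2
= 305/8 ≈ 38.13

38.13


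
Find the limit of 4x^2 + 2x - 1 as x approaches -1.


Since polynomials are continuous, we use direct substitution.
lim(x->-1) of 4x^2 + 2x - 1
= 4 * (-1)^2 + 2 * (-1) - 1
= 4 - 2 - 1
= 1

1


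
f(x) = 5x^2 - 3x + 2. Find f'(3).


Differentiate term by term using power and sum rules:
f(x) = 5x^2 - 3x + 2
f'(x) = 10x - 3
Substitute x = 3:
f'(3) = 10 * 3 - 3
= 30 - 3
= 27

27


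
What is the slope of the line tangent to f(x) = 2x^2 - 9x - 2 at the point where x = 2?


The slope of the tangent line equals f'(x) at the point.
f(x) = 2x^2 - 9x - 2
f'(x) = 4x - 9
At x = 2:
f'(2) = 4 * 2 - 9
= 8 - 9
= -1

-1


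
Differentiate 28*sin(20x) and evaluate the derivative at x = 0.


Apply the chain rule to differentiate 28*sin(20x):
d/dx [28*sin(20x)]
= 28 * cos(20x) * d/dx(20x)
= 28 * 20 * cos(20x)
= 560 * cos(20x)
Evaluate at x = 0:
= 560 * cos(0)
= 560 * 1
= 560

560


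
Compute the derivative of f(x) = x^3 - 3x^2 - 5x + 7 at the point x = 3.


Differentiate f(x) = x^3 - 3x^2 - 5x + 7 term by term:
f'(x) = 3x^2 - 6x - 5
Substitute x = 3:
f'(3) = 3 * 3^2 - 6 * 3 - 5
= 27 - 18 - 5
= 4

4


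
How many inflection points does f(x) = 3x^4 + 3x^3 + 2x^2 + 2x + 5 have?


Inflection points occur where f''(x) = 0 and concavity changes.
f(x) = 3x^4 + 3x^3 + 2x^2 + 2x + 5
f'(x) = 12x^3 + 9x^2 + 4x + 2
f''(x) = 36x^2 + 18x + 4
This is a quadratic in x. Use the discriminant to count real roots.
Discriminant = (18)^2 - 4 * 36 * 4
= 324 - 576
= -252
Since discriminant < 0, f''(x) = 0 has no real solutions.
Number of inflection points: 0

0


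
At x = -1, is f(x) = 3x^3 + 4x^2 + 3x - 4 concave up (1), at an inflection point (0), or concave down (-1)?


Concavity is determined by the sign of f''(x).
f(x) = 3x^3 + 4x^2 + 3x - 4
f'(x) = 9x^2 + 8x + 3
f''(x) = 18x + 8
f''(-1) = 18 * (-1) + 8
= -18 + 8
= -10
Since f''(-1) < 0, the function is concave down (-1)

-1


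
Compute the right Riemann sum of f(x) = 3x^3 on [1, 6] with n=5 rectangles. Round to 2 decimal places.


Right Riemann sum uses right endpoints of each subinterval.
Interval: [1, 6], n = 5
dx = (6 - 1) / 5 = 1
Right endpoints: [2, 3, 4, 5, 6]
f values: [24, 81, 192, 375, 648]
Sum = dx * (sum of f values)
= 1 * 1320
= 1320 = 1320.00

1320.00


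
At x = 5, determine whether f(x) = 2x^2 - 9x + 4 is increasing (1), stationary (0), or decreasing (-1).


Compute f'(x) to determine behavior:
f'(x) = 4x - 9
f'(5) = 4 * 5 - 9
= 20 - 9
= 11
Since f'(5) > 0, the function is increasing (1)

1


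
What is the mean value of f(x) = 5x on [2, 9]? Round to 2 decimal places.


Average value = 1/(b-a) * integral from a to b of f(x) dx
First compute the integral of 5x:
F(x) = (5/2)x^2
F(9) = 5/2 * 81 + 0 * 9 = 405/2
F(2) = 5/2 * 4 + 0 * 2 = 10
Integral = 405/2 - 10 = 385/2
Average = (385/2) / (9 - 2) = (385/2) / 7
= 55/2 = 27.50

27.50


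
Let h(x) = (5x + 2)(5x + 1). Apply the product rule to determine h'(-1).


Let u(x) = 5x + 2 and v(x) = 5x + 1
u'(x) = 5
v'(x) = 5
Product rule: h'(x) = u'(x)*v(x) + u(x)*v'(x)
= 5 * (5x + 1) + (5x + 2) * 5
At x = -1:
u(-1) = 5 * (-1) + 2 = -3
v(-1) = 5 * (-1) + 1 = -4
h'(-1) = 5 * (-4) + (-3) * 5
= -20 - 15
= -35

-35


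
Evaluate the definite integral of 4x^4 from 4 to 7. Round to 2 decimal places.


Find the antiderivative of 4x^4:
F(x) = 4/5 * x^5
Apply the Fundamental Theorem of Calculus:
F(7) - F(4)
= 4/5 * 7^5 - 4/5 * 4^5
= 4/5 * (16807 - 1024)
= 4/5 * 15783
= 63132/5 = 12626.40

12626.40


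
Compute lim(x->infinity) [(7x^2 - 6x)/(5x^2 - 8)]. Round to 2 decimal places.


For limits at infinity with equal-degree polynomials,
we compare leading coefficients.
Numerator leading term: 7x^2
Denominator leading term: 5x^2
Divide both by x^2:
lim = (7 - 6/x) / (5 - 8/x^2)
As x -> infinity, the 1/x and 1/x^2 terms vanish:
= 7/5 = 1.40

1.40


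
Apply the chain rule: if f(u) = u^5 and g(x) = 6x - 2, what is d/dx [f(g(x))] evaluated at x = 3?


Using the chain rule: (f(g(x)))' = f'(g(x)) * g'(x)
First, find g(3):
g(3) = 6 * 3 - 2 = 16
Next, f'(u) = 5u^4
And g'(x) = 6
So f'(g(3)) * g'(3)
= 5 * 16^4 * 6
= 5 * 65536 * 6
= 1966080

1966080


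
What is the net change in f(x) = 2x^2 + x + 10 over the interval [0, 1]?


Net change = f(b) - f(a)
f(x) = 2x^2 + x + 10
Compute f(1):
f(1) = 2 * 1^2 + 1 * 1 + 10
= 2 + 1 + 10
= 13
Compute f(0):
f(0) = 2 * 0^2 + 1 * 0 + 10
= 0 + 0 + 10
= 10
Net change = 13 - 10 = 3

3


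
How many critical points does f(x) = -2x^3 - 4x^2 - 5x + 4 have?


Find where f'(x) = 0:
f(x) = -2x^3 - 4x^2 - 5x + 4
f'(x) = -6x^2 - 8x - 5
This is a quadratic in x. Use the discriminant to count real roots.
Discriminant = (-8)^2 - 4 * (-6) * (-5)
= 64 - 120
= -56
Since discriminant < 0, f'(x) = 0 has no real solutions.
Number of critical points: 0

0


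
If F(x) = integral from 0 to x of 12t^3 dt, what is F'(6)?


By the Fundamental Theorem of Calculus (Part 1):
If F(x) = integral from 0 to x of f(t) dt, then F'(x) = f(x)
Here f(t) = 12t^3
So F'(x) = 12x^3
Evaluate at x = 6:
F'(6) = 12 * 6^3
= 12 * 216
= 2592

2592


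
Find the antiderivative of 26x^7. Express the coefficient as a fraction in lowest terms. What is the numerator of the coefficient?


Apply the power rule for integration:
integral of ax^n dx = a/(n+1) * x^(n+1) + C
integral of 26x^7 dx
= 26/8 * x^8 + C
= 13/4 * x^8 + C
The coefficient in lowest terms is 13/4, and its numerator is 13

13


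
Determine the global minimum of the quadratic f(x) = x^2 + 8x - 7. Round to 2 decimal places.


For a quadratic f(x) = ax^2 + bx + c with a > 0, the minimum is at the vertex.
Vertex x-coordinate: x = -b/(2a)
x = -(8) / (2 * 1)
x = -8/2 = -4
Substitute back to find the minimum value:
f(-4) = 1 * (-4)^2 + 8 * (-4) - 7
= 16 - 32 - 7
= -23 = -23.00

-23.00


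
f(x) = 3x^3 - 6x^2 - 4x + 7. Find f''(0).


First derivative:
f'(x) = 9x^2 - 12x - 4
Second derivative:
f''(x) = 18x - 12
Substitute x = 0:
f''(0) = 18 * 0 - 12
= 0 - 12
= -12

-12


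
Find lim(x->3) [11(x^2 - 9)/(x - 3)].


Direct substitution gives 0/0, so we factor the numerator.
Factor: 11(x^2 - 9) = 11 * (x - 3)(x + 3)
Cancel the common factor (x - 3):
11(x^2 - 9)/(x - 3) = 11 * (x + 3)
Now substitute x = 3:
= 11 * (3 + 3) = 66

66


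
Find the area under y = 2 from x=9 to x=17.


The area under a constant function y = 2 is a rectangle.
Width = 17 - 9 = 8
Height = 2
Area = width * height
= 8 * 2
= 16

16


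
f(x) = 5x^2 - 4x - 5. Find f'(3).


Differentiate term by term using power and sum rules:
f(x) = 5x^2 - 4x - 5
f'(x) = 10x - 4
Substitute x = 3:
f'(3) = 10 * 3 - 4
= 30 - 4
= 26

26


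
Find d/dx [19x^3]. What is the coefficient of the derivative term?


We apply the power rule: d/dx [ax^n] = a*n * x^(n-1)
d/dx [19x^3]
= 19 * 3 * x^(3-1)
= 57x^2
The coefficient is 57

57


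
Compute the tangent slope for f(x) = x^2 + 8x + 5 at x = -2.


The slope of the tangent line equals f'(x) at the point.
f(x) = x^2 + 8x + 5
f'(x) = 2x + 8
At x = -2:
f'(-2) = 2 * (-2) + 8
= -4 + 8
= 4

4


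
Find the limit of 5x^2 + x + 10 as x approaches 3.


Since polynomials are continuous, we use direct substitution.
lim(x->3) of 5x^2 + x + 10
= 5 * 3^2 + 1 * 3 + 10
= 45 + 3 + 10
= 58

58


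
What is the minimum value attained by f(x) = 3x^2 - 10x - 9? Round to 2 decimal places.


For a quadratic f(x) = ax^2 + bx + c with a > 0, the minimum is at the vertex.
Vertex x-coordinate: x = -b/(2a)
x = -(-10) / (2 * 3)
x = 10/6 = 5/3
Substitute back to find the minimum value:
f(5/3) = 3 * (5/3)^2 - 10 * (5/3) - 9
= 25/3 - 50/3 - 9
= -52/3 ≈ -17.33

-17.33


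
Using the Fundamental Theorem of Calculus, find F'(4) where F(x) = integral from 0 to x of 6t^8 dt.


By the Fundamental Theorem of Calculus (Part 1):
If F(x) = integral from 0 to x of f(t) dt, then F'(x) = f(x)
Here f(t) = 6t^8
So F'(x) = 6x^8
Evaluate at x = 4:
F'(4) = 6 * 4^8
= 6 * 65536
= 393216

393216


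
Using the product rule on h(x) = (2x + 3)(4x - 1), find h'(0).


Let u(x) = 2x + 3 and v(x) = 4x - 1
u'(x) = 2
v'(x) = 4
Product rule: h'(x) = u'(x)*v(x) + u(x)*v'(x)
= 2 * (4x - 1) + (2x + 3) * 4
At x = 0:
u(0) = 2 * 0 + 3 = 3
v(0) = 4 * 0 - 1 = -1
h'(0) = 2 * (-1) + 3 * 4
= -2 + 12
= 10

10


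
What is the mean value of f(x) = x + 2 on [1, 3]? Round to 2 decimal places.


Average value = 1/(b-a) * integral from a to b of f(x) dx
First compute the integral of x + 2:
F(x) = (1/2)x^2 + 2x
F(3) = 1/2 * 9 + 2 * 3 = 21/2
F(1) = 1/2 * 1 + 2 * 1 = 5/2
Integral = 21/2 - 5/2 = 8
Average = 8 / (3 - 1) = 8 / 2
= 4 = 4.00

4.00


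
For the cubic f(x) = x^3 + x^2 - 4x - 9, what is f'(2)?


Differentiate f(x) = x^3 + x^2 - 4x - 9 term by term:
f'(x) = 3x^2 + 2x - 4
Substitute x = 2:
f'(2) = 3 * 2^2 + 2 * 2 - 4
= 12 + 4 - 4
= 12

12


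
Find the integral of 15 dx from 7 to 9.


The integral of a constant k over [a, b] equals k * (b - a).
integral from 7 to 9 of 15 dx
= 15 * (9 - 7)
= 15 * 2
= 30

30


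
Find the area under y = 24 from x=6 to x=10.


The area under a constant function y = 24 is a rectangle.
Width = 10 - 6 = 4
Height = 24
Area = width * height
= 4 * 24
= 96

96


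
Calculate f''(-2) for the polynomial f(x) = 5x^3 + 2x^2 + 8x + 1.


First derivative:
f'(x) = 15x^2 + 4x + 8
Second derivative:
f''(x) = 30x + 4
Substitute x = -2:
f''(-2) = 30 * (-2) + 4
= -60 + 4
= -56

-56


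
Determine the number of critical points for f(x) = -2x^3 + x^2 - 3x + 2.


Find where f'(x) = 0:
f(x) = -2x^3 + x^2 - 3x + 2
f'(x) = -6x^2 + 2x - 3
This is a quadratic in x. Use the discriminant to count real roots.
Discriminant = (2)^2 - 4 * (-6) * (-3)
= 4 - 72
= -68
Since discriminant < 0, f'(x) = 0 has no real solutions.
Number of critical points: 0

0


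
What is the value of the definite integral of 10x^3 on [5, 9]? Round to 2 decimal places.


Find the antiderivative of 10x^3:
F(x) = 10/4 * x^4
Apply the Fundamental Theorem of Calculus:
F(9) - F(5)
= 10/4 * 9^4 - 10/4 * 5^4
= 10/4 * (6561 - 625)
= 10/4 * 5936
= 14840 = 14840.00

14840.00


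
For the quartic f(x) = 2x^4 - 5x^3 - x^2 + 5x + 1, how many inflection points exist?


Inflection points occur where f''(x) = 0 and concavity changes.
f(x) = 2x^4 - 5x^3 - x^2 + 5x + 1
f'(x) = 8x^3 - 15x^2 - 2x + 5
f''(x) = 24x^2 - 30x - 2
This is a quadratic in x. Use the discriminant to count real roots.
Discriminant = (-30)^2 - 4 * 24 * (-2)
= 900 - (-192)
= 1092
Since discriminant > 0, f''(x) = 0 has 2 distinct real solutions.
A quadratic with two distinct real roots changes sign at each root, so concavity changes at both.
Number of inflection points: 2

2


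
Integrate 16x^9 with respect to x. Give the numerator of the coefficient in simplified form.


Apply the power rule for integration:
integral of ax^n dx = a/(n+1) * x^(n+1) + C
integral of 16x^9 dx
= 16/10 * x^10 + C
= 8/5 * x^10 + C
The coefficient in lowest terms is 8/5, and its numerator is 8

8


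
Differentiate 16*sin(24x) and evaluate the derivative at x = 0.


Apply the chain rule to differentiate 16*sin(24x):
d/dx [16*sin(24x)]
= 16 * cos(24x) * d/dx(24x)
= 16 * 24 * cos(24x)
= 384 * cos(24x)
Evaluate at x = 0:
= 384 * cos(0)
= 384 * 1
= 384

384


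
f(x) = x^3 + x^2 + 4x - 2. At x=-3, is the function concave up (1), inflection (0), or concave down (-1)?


Concavity is determined by the sign of f''(x).
f(x) = x^3 + x^2 + 4x - 2
f'(x) = 3x^2 + 2x + 4
f''(x) = 6x + 2
f''(-3) = 6 * (-3) + 2
= -18 + 2
= -16
Since f''(-3) < 0, the function is concave down (-1)

-1


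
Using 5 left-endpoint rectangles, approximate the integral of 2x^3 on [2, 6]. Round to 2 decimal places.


Left Riemann sum uses left endpoints of each subinterval.
Interval: [2, 6], n = 5
dx = (6 - 2) / 5 = 4/5
Left endpoints: [2, 14/5, 18/5, 22/5, 26/5]
f values: [16, 5488/125, 11664/125, 21296/125, 35152/125]
Sum = dx * (sum of f values)
= 4/5 * 3024/5
= 12096/25 = 483.84

483.84


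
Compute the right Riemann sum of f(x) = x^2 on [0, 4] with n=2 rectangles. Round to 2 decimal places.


Right Riemann sum uses right endpoints of each subinterval.
Interval: [0, 4], n = 2
dx = (4 - 0) / 2 = 2
Right endpoints: [2, 4]
f values: [4, 16]
Sum = dx * (sum of f values)
= 2 * 20
= 40 = 40.00

40.00


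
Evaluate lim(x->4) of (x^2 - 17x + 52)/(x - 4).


Direct substitution gives 0/0, so we factor the numerator.
Factor: (x^2 - 17x + 52) = (x - 4)(x - 13)
Cancel the common factor (x - 4):
(x^2 - 17x + 52)/(x - 4) = (x - 13)
Now substitute x = 4:
= (4) - (13) = -9

-9


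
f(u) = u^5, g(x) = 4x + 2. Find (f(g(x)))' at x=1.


Using the chain rule: (f(g(x)))' = f'(g(x)) * g'(x)
First, find g(1):
g(1) = 4 * 1 + 2 = 6
Next, f'(u) = 5u^4
And g'(x) = 4
So f'(g(1)) * g'(1)
= 5 * 6^4 * 4
= 5 * 1296 * 4
= 25920

25920


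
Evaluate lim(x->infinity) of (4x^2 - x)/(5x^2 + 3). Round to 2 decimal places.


For limits at infinity with equal-degree polynomials,
we compare leading coefficients.
Numerator leading term: 4x^2
Denominator leading term: 5x^2
Divide both by x^2:
lim = (4 - 1/x) / (5 + 3/x^2)
As x -> infinity, the 1/x and 1/x^2 terms vanish:
= 4/5 = 0.80

0.80


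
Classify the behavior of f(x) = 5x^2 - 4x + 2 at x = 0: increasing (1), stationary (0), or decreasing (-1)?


Compute f'(x) to determine behavior:
f'(x) = 10x - 4
f'(0) = 10 * 0 - 4
= 0 - 4
= -4
Since f'(0) < 0, the function is decreasing (-1)

-1


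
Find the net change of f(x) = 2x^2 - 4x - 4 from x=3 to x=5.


Net change = f(b) - f(a)
f(x) = 2x^2 - 4x - 4
Compute f(5):
f(5) = 2 * 5^2 - 4 * 5 - 4
= 50 - 20 - 4
= 26
Compute f(3):
f(3) = 2 * 3^2 - 4 * 3 - 4
= 18 - 12 - 4
= 2
Net change = 26 - 2 = 24

24


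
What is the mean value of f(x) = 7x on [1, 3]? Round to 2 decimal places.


Average value = 1/(b-a) * integral from a to b of f(x) dx
First compute the integral of 7x:
F(x) = (7/2)x^2
F(3) = 7/2 * 9 + 0 * 3 = 63/2
F(1) = 7/2 * 1 + 0 * 1 = 7/2
Integral = 63/2 - 7/2 = 28
Average = 28 / (3 - 1) = 28 / 2
= 14 = 14.00

14.00


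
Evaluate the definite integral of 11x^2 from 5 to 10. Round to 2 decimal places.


Find the antiderivative of 11x^2:
F(x) = 11/3 * x^3
Apply the Fundamental Theorem of Calculus:
F(10) - F(5)
= 11/3 * 10^3 - 11/3 * 5^3
= 11/3 * (1000 - 125)
= 11/3 * 875
= 9625/3 ≈ 3208.33

3208.33


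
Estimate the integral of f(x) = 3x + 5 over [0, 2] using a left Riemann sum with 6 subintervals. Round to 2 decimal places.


Left Riemann sum uses left endpoints of each subinterval.
Interval: [0, 2], n = 6
dx = (2 - 0) / 6 = 1/3
Left endpoints: [0, 1/3, 2/3, 1, 4/3, 5/3]
f values: [5, 6, 7, 8, 9, 10]
Sum = dx * (sum of f values)
= 1/3 * 45
= 15 = 15.00

15.00


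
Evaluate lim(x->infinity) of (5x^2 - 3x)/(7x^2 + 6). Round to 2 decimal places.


For limits at infinity with equal-degree polynomials,
we compare leading coefficients.
Numerator leading term: 5x^2
Denominator leading term: 7x^2
Divide both by x^2:
lim = (5 - 3/x) / (7 + 6/x^2)
As x -> infinity, the 1/x and 1/x^2 terms vanish:
= 5/7 ≈ 0.71

0.71


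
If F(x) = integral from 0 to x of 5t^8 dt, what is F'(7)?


By the Fundamental Theorem of Calculus (Part 1):
If F(x) = integral from 0 to x of f(t) dt, then F'(x) = f(x)
Here f(t) = 5t^8
So F'(x) = 5x^8
Evaluate at x = 7:
F'(7) = 5 * 7^8
= 5 * 5764801
= 28824005

28824005


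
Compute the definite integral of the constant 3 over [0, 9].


The integral of a constant k over [a, b] equals k * (b - a).
integral from 0 to 9 of 3 dx
= 3 * (9 - 0)
= 3 * 9
= 27

27


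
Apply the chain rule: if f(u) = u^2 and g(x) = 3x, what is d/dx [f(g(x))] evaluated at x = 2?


Using the chain rule: (f(g(x)))' = f'(g(x)) * g'(x)
First, find g(2):
g(2) = 3 * 2 + 0 = 6
Next, f'(u) = 2u
And g'(x) = 3
So f'(g(2)) * g'(2)
= 2 * 6 * 3
= 36

36


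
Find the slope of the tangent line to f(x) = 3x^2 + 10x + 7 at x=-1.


The slope of the tangent line equals f'(x) at the point.
f(x) = 3x^2 + 10x + 7
f'(x) = 6x + 10
At x = -1:
f'(-1) = 6 * (-1) + 10
= -6 + 10
= 4

4


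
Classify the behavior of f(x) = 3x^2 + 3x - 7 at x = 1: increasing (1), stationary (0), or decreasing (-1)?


Compute f'(x) to determine behavior:
f'(x) = 6x + 3
f'(1) = 6 * 1 + 3
= 6 + 3
= 9
Since f'(1) > 0, the function is increasing (1)

1


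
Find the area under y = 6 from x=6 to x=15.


The area under a constant function y = 6 is a rectangle.
Width = 15 - 6 = 9
Height = 6
Area = width * height
= 9 * 6
= 54

54


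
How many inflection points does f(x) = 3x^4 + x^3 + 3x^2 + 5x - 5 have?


Inflection points occur where f''(x) = 0 and concavity changes.
f(x) = 3x^4 + x^3 + 3x^2 + 5x - 5
f'(x) = 12x^3 + 3x^2 + 6x + 5
f''(x) = 36x^2 + 6x + 6
This is a quadratic in x. Use the discriminant to count real roots.
Discriminant = (6)^2 - 4 * 36 * 6
= 36 - 864
= -828
Since discriminant < 0, f''(x) = 0 has no real solutions.
Number of inflection points: 0

0


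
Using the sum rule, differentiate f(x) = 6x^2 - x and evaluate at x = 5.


Differentiate term by term using power and sum rules:
f(x) = 6x^2 - x
f'(x) = 12x - 1
Substitute x = 5:
f'(5) = 12 * 5 - 1
= 60 - 1
= 59

59


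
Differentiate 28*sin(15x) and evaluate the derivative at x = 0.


Apply the chain rule to differentiate 28*sin(15x):
d/dx [28*sin(15x)]
= 28 * cos(15x) * d/dx(15x)
= 28 * 15 * cos(15x)
= 420 * cos(15x)
Evaluate at x = 0:
= 420 * cos(0)
= 420 * 1
= 420

420


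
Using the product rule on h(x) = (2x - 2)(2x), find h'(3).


Let u(x) = 2x - 2 and v(x) = 2x
u'(x) = 2
v'(x) = 2
Product rule: h'(x) = u'(x)*v(x) + u(x)*v'(x)
= 2 * (2x) + (2x - 2) * 2
At x = 3:
u(3) = 2 * 3 - 2 = 4
v(3) = 2 * 3 + 0 = 6
h'(3) = 2 * 6 + 4 * 2
= 12 + 8
= 20

20


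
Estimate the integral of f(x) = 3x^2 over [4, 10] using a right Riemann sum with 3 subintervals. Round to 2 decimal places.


Right Riemann sum uses right endpoints of each subinterval.
Interval: [4, 10], n = 3
dx = (10 - 4) / 3 = 2
Right endpoints: [6, 8, 10]
f values: [108, 192, 300]
Sum = dx * (sum of f values)
= 2 * 600
= 1200 = 1200.00

1200.00


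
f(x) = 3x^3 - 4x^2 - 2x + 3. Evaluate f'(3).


Differentiate f(x) = 3x^3 - 4x^2 - 2x + 3 term by term:
f'(x) = 9x^2 - 8x - 2
Substitute x = 3:
f'(3) = 9 * 3^2 - 8 * 3 - 2
= 81 - 24 - 2
= 55

55


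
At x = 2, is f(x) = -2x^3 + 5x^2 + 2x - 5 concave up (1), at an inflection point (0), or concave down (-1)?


Concavity is determined by the sign of f''(x).
f(x) = -2x^3 + 5x^2 + 2x - 5
f'(x) = -6x^2 + 10x + 2
f''(x) = -12x + 10
f''(2) = -12 * 2 + 10
= -24 + 10
= -14
Since f''(2) < 0, the function is concave down (-1)

-1


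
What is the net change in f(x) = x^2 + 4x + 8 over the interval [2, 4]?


Net change = f(b) - f(a)
f(x) = x^2 + 4x + 8
Compute f(4):
f(4) = 1 * 4^2 + 4 * 4 + 8
= 16 + 16 + 8
= 40
Compute f(2):
f(2) = 1 * 2^2 + 4 * 2 + 8
= 4 + 8 + 8
= 20
Net change = 40 - 20 = 20

20


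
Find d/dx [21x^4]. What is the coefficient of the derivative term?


We apply the power rule: d/dx [ax^n] = a*n * x^(n-1)
d/dx [21x^4]
= 21 * 4 * x^(4-1)
= 84x^3
The coefficient is 84

84


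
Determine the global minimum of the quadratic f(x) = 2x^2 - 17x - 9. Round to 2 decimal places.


For a quadratic f(x) = ax^2 + bx + c with a > 0, the minimum is at the vertex.
Vertex x-coordinate: x = -b/(2a)
x = -(-17) / (2 * 2)
x = 17/4
Substitute back to find the minimum value:
f(17/4) = 2 * (17/4)^2 - 17 * (17/4) - 9
= 289/8 - 289/4 - 9
= -361/8 ≈ -45.13

-45.13


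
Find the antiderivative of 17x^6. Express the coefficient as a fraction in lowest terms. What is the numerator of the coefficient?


Apply the power rule for integration:
integral of ax^n dx = a/(n+1) * x^(n+1) + C
integral of 17x^6 dx
= 17/7 * x^7 + C
The coefficient in lowest terms is 17/7, and its numerator is 17

17


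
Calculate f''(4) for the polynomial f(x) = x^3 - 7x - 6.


First derivative:
f'(x) = 3x^2 - 7
Second derivative:
f''(x) = 6x
Substitute x = 4:
f''(4) = 6 * 4 + 0
= 24 + 0
= 24

24


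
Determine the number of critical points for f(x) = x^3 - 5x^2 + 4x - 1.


Find where f'(x) = 0:
f(x) = x^3 - 5x^2 + 4x - 1
f'(x) = 3x^2 - 10x + 4
This is a quadratic in x. Use the discriminant to count real roots.
Discriminant = (-10)^2 - 4 * 3 * 4
= 100 - 48
= 52
Since discriminant > 0, f'(x) = 0 has 2 real solutions.
Number of critical points: 2

2


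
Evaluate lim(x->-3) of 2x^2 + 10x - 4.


Since polynomials are continuous, we use direct substitution.
lim(x->-3) of 2x^2 + 10x - 4
= 2 * (-3)^2 + 10 * (-3) - 4
= 18 - 30 - 4
= -16

-16


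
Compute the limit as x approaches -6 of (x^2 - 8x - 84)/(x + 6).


Direct substitution gives 0/0, so we factor the numerator.
Factor: (x^2 - 8x - 84) = (x + 6)(x - 14)
Cancel the common factor (x + 6):
(x^2 - 8x - 84)/(x + 6) = (x - 14)
Now substitute x = -6:
= (-6) - (14) = -20

-20


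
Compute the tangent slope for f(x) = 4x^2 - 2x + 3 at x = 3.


The slope of the tangent line equals f'(x) at the point.
f(x) = 4x^2 - 2x + 3
f'(x) = 8x - 2
At x = 3:
f'(3) = 8 * 3 - 2
= 24 - 2
= 22

22


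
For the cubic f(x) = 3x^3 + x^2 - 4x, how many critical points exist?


Find where f'(x) = 0:
f(x) = 3x^3 + x^2 - 4x
f'(x) = 9x^2 + 2x - 4
This is a quadratic in x. Use the discriminant to count real roots.
Discriminant = (2)^2 - 4 * 9 * (-4)
= 4 - (-144)
= 148
Since discriminant > 0, f'(x) = 0 has 2 real solutions.
Number of critical points: 2

2


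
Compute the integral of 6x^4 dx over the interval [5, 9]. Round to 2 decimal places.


Find the antiderivative of 6x^4:
F(x) = 6/5 * x^5
Apply the Fundamental Theorem of Calculus:
F(9) - F(5)
= 6/5 * 9^5 - 6/5 * 5^5
= 6/5 * (59049 - 3125)
= 6/5 * 55924
= 335544/5 = 67108.80

67108.80


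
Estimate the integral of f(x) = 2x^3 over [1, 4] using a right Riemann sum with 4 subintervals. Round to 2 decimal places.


Right Riemann sum uses right endpoints of each subinterval.
Interval: [1, 4], n = 4
dx = (4 - 1) / 4 = 3/4
Right endpoints: [7/4, 5/2, 13/4, 4]
f values: [343/32, 125/4, 2197/32, 128]
Sum = dx * (sum of f values)
= 3/4 * 1909/8
= 5727/32 ≈ 178.97

178.97


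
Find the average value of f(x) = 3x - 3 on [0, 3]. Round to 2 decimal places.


Average value = 1/(b-a) * integral from a to b of f(x) dx
First compute the integral of 3x - 3:
F(x) = (3/2)x^2 - 3x
F(3) = 3/2 * 9 - 3 * 3 = 9/2
F(0) = 3/2 * 0 - 3 * 0 = 0
Integral = 9/2 - 0 = 9/2
Average = (9/2) / (3 - 0) = (9/2) / 3
= 3/2 = 1.50

1.50


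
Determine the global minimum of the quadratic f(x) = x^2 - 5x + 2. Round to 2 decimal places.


For a quadratic f(x) = ax^2 + bx + c with a > 0, the minimum is at the vertex.
Vertex x-coordinate: x = -b/(2a)
x = -(-5) / (2 * 1)
x = 5/2
Substitute back to find the minimum value:
f(5/2) = 1 * (5/2)^2 - 5 * (5/2) + 2
= 25/4 - 25/2 + 2
= -17/4 = -4.25

-4.25
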